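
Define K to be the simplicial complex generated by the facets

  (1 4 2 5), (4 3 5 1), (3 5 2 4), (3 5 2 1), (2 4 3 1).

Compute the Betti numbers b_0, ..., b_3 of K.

b_0 = 1, b_1 = 0, b_2 = 0, b_3 = 1.

K has 5 vertices, 10 edges, 10 triangles, 5 3-simplices.
rank ∂_0 = 0, rank ∂_1 = 4 ⇒ b_0 = 5 − 0 − 4 = 1; all invariant factors of ∂_1 are 1 so no torsion. So H_0 = Z.
rank ∂_1 = 4, rank ∂_2 = 6 ⇒ b_1 = 10 − 4 − 6 = 0; all invariant factors of ∂_2 are 1 so no torsion. So H_1 = 0.
rank ∂_2 = 6, rank ∂_3 = 4 ⇒ b_2 = 10 − 6 − 4 = 0; all invariant factors of ∂_3 are 1 so no torsion. So H_2 = 0.
rank ∂_3 = 4, rank ∂_4 = 0 ⇒ b_3 = 5 − 4 − 0 = 1. So H_3 = Z.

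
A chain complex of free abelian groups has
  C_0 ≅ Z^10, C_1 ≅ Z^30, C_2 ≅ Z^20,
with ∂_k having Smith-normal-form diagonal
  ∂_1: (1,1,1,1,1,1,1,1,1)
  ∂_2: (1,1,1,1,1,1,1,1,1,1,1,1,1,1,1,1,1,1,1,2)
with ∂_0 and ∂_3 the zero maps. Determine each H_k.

H_0 ≅ Z,  H_1 ≅ Z ⊕ Z/2Z,  H_2 = 0.

H_0: b_0 = 10 − 0 − 9 = 1; torsion from ∂_1 factors > 1: none. So H_0 ≅ Z.
H_1: b_1 = 30 − 9 − 20 = 1; torsion from ∂_2 factors > 1: [2]. So H_1 ≅ Z ⊕ Z/2Z.
H_2: b_2 = 20 − 20 − 0 = 0; torsion from ∂_3 factors > 1: none. So H_2 ≅ 0.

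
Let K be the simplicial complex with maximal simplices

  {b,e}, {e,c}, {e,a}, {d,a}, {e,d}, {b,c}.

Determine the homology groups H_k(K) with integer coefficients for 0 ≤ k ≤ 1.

H_0 = Z,  H_1 = Z^2.

Take the total order a < b < c < d < e on the vertex set. Then K (dimension 1) consists of the simplices:

  0-simplices (5): a, b, c, d, e
  1-simplices (6): ad, ae, bc, be, ce, de

so the chain groups are C_0 ≅ Z^5, C_1 ≅ Z^6.

Boundary ∂_1: C_1 → C_0 maps an edge to its endpoints' difference, ∂[p,q] = q − p. For instance
  ∂ad = d − a.
As a 5×6 matrix over Z this has rank 4, with invariant factors (1,1,1,1).

Computing H_k = (kernel of ∂_k) / (image of ∂_{k+1}):

  H_0: rank C_0 − rank ∂_1 = 5 − 4 = 1, and the invariant factors of ∂_1 are all 1, so H_0 = Z.
  H_1: rank ker ∂_1 − rank ∂_2 = (6 − 4) − 0 = 2, and there is no ∂_2, so H_1 = Z^2.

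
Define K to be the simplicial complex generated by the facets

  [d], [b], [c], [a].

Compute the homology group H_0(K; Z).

Order the vertices as a < b < c < d. Listing each simplex with vertices in this order, K has dimension 0 with simplices:

  0-simplices (4): a, b, c, d

so the chain groups are C_0 ≅ Z^4.

Reading off H_k = ker ∂_k / im ∂_{k+1}:

  H_0: rank C_0 − rank ∂_1 = 4 − 0 = 4, and there is no ∂_1, so H_0 ≅ Z^4.

(K is a triangulation of a set of 4 points.)

H_0 = Z^4.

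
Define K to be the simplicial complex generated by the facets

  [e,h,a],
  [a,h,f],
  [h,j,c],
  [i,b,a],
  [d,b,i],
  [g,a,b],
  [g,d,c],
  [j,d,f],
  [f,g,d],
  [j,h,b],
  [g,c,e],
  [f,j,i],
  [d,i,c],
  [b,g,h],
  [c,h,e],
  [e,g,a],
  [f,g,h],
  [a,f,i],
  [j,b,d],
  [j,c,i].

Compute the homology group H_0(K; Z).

We work with the vertex ordering a < b < c < d < e < f < g < h < i < j. The simplices of K, each written with vertices in increasing order, are:

  0-simplices (10): a, b, c, d, e, f, g, h, i, j
  1-simplices (30): ab, ae, af, ag, ah, ai, bd, bg, bh, bi, bj, cd, ce, cg, ch, ci, cj, df, dg, di, dj, eg, eh, fg, fh, fi, fj, gh, hj, ij
  2-simplices (20): abg, abi, aeg, aeh, afh, afi, bdi, bdj, bgh, bhj, cdg, cdi, ceg, ceh, chj, cij, dfg, dfj, fgh, fij

giving chain groups C_0 ≅ Z^10, C_1 ≅ Z^30, C_2 ≅ Z^20.

The boundary map ∂_1: C_1 → C_0 is given by ∂[p,q] = [q] − [p].
The resulting 10×30 matrix has rank 9, and its Smith normal form has invariant factors (1,1,1,1,1,1,1,1,1).

The boundary map ∂_2: C_2 → C_1 sends each 2-simplex [p,q,r] to [q,r] − [p,r] + [p,q]. For instance
  ∂bhj = hj − bj + bh,
  ∂aeh = eh − ah + ae.
The resulting 30×20 matrix has rank 20, and its Smith normal form has invariant factors (1,1,1,1,1,1,1,1,1,1,1,1,1,1,1,1,1,1,1,2).

Computing H_k = (kernel of ∂_k) / (image of ∂_{k+1}):

  H_0: rank C_0 − rank ∂_1 = 10 − 9 = 1, and the invariant factors of ∂_1 are all 1, so H_0 = Z.

H_0 = Z.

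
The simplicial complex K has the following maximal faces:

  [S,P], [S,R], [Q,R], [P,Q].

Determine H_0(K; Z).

H_0 ≅ Z.

Fix the vertex order P < Q < R < S and write every simplex with vertices in increasing order. Then dim K = 1 and the simplices of K are:

  0-simplices (4): P, Q, R, S
  1-simplices (4): PQ, PS, QR, RS

Hence C_0 ≅ Z^4, C_1 ≅ Z^4.

Boundary ∂_1: C_1 → C_0 is given by ∂[p,q] = [q] − [p]. For instance
  ∂RS = S − R.
The resulting 4×4 matrix has rank 3, and its Smith normal form has invariant factors (1,1,1).

Now H_k = ker ∂_k / im ∂_{k+1}, so:

  H_0: rank C_0 − rank ∂_1 = 4 − 3 = 1, and the invariant factors of ∂_1 are all 1, so H_0 = Z.

(K is a triangulation of the circle S^1.)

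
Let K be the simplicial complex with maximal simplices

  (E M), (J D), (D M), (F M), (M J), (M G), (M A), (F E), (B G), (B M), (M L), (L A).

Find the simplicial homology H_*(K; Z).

Take the total order A < B < D < E < F < G < J < L < M on the vertex set. Then K (dimension 1) consists of the simplices:

  0-simplices (9): A, B, D, E, F, G, J, L, M
  1-simplices (12): AL, AM, BG, BM, DJ, DM, EF, EM, FM, GM, JM, LM

giving chain groups C_0 ≅ Z^9, C_1 ≅ Z^12.

The boundary map ∂_1: C_1 → C_0 maps an edge to its endpoints' difference, ∂[p,q] = q − p. For instance
  ∂DJ = J − D.
The resulting 9×12 matrix has rank 8, and its Smith normal form has invariant factors (1,1,1,1,1,1,1,1).

Now H_k = ker ∂_k / im ∂_{k+1}, so:

  H_0: rank C_0 − rank ∂_1 = 9 − 8 = 1, and the invariant factors of ∂_1 are all 1, so H_0 ≅ Z.
  H_1: rank ker ∂_1 − rank ∂_2 = (12 − 8) − 0 = 4, and there is no ∂_2, so H_1 ≅ Z^4.

H_0 = Z,  H_1 = Z^4.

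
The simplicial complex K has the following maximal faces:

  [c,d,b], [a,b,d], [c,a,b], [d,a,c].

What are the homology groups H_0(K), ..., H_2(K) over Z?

Take the total order a < b < c < d on the vertex set. Then K (dimension 2) consists of the simplices:

  0-simplices (4): a, b, c, d
  1-simplices (6): ab, ac, ad, bc, bd, cd
  2-simplices (4): abc, abd, acd, bcd

so the chain groups are C_0 ≅ Z^4, C_1 ≅ Z^6, C_2 ≅ Z^4.

Boundary ∂_1: C_1 → C_0 sends each edge [p,q] (with p < q) to q − p.
The resulting 4×6 matrix has rank 3, and its Smith normal form has invariant factors (1,1,1).

Boundary ∂_2: C_2 → C_1 acts by ∂[p,q,r] = [q,r] − [p,r] + [p,q]. For instance
  ∂abd = bd − ad + ab,
  ∂abc = bc − ac + ab.
The 6×4 boundary matrix has rank 3 and Smith normal form diag(1,1,1).

Now H_k = ker ∂_k / im ∂_{k+1}, so:

  H_0: rank C_0 − rank ∂_1 = 4 − 3 = 1, and the invariant factors of ∂_1 are all 1, so H_0 ≅ Z.
  H_1: rank ker ∂_1 − rank ∂_2 = (6 − 3) − 3 = 0, and the invariant factors of ∂_2 are all 1, so H_1 ≅ 0.
  H_2: rank ker ∂_2 − rank ∂_3 = (4 − 3) − 0 = 1, and there is no ∂_3, so H_2 ≅ Z.

(K is a triangulation of the 2-sphere S^2.)

H_0 ≅ Z,  H_1 = 0,  H_2 ≅ Z.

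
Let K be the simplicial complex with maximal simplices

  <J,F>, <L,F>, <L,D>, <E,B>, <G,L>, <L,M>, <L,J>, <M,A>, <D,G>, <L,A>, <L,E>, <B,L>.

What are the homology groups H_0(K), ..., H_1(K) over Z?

Take the total order A < B < D < E < F < G < J < L < M on the vertex set. Then K (dimension 1) consists of the simplices:

  0-simplices (9): A, B, D, E, F, G, J, L, M
  1-simplices (12): AL, AM, BE, BL, DG, DL, EL, FJ, FL, GL, JL, LM

so the chain groups are C_0 ≅ Z^9, C_1 ≅ Z^12.

The boundary map ∂_1: C_1 → C_0 maps an edge to its endpoints' difference, ∂[p,q] = q − p. For instance
  ∂FJ = J − F.
This gives a 9×12 integer matrix of rank 8; reducing to Smith normal form yields diagonal entries (1,1,1,1,1,1,1,1).

Computing H_k = (kernel of ∂_k) / (image of ∂_{k+1}):

  H_0: rank C_0 − rank ∂_1 = 9 − 8 = 1, and the invariant factors of ∂_1 are all 1, so H_0 ≅ Z.
  H_1: rank ker ∂_1 − rank ∂_2 = (12 − 8) − 0 = 4, and there is no ∂_2, so H_1 ≅ Z^4.

(K is a triangulation of a wedge of 4 circles.)

H_0 = Z,  H_1 = Z^4.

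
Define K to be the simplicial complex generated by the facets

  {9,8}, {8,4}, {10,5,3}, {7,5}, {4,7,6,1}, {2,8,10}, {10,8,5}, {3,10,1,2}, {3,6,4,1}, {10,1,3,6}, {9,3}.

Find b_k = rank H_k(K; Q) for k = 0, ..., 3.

Take the total order 1 < 2 < 3 < 4 < 5 < 6 < 7 < 8 < 9 < 10 on the vertex set. Then K (dimension 3) consists of the simplices:

  0-simplices (10): [1], [2], [3], [4], [5], [6], [7], [8], [9], [10]
  1-simplices (24): (24 of them)
  2-simplices (16): [1,2,3], [1,2,10], [1,3,4], [1,3,6], [1,3,10], [1,4,6], [1,4,7], [1,6,7], [1,6,10], [2,3,10], [2,8,10], [3,4,6], [3,5,10], [3,6,10], [4,6,7], [5,8,10]
  3-simplices (4): [1,2,3,10], [1,3,4,6], [1,3,6,10], [1,4,6,7]

giving chain groups C_0 ≅ Z^10, C_1 ≅ Z^24, C_2 ≅ Z^16, C_3 ≅ Z^4.

∂_1: C_1 → C_0 is given by ∂[p,q] = [q] − [p]. For instance
  ∂[1,2] = [2] − [1].
This gives a 10×24 integer matrix of rank 9; reducing to Smith normal form yields diagonal entries (1,1,1,1,1,1,1,1,1).

Boundary ∂_2: C_2 → C_1 acts by ∂[p,q,r] = [q,r] − [p,r] + [p,q]. For instance
  ∂[2,3,10] = [3,10] − [2,10] + [2,3],
  ∂[1,6,10] = [6,10] − [1,10] + [1,6].
The 24×16 boundary matrix has rank 12 and Smith normal form diag(1,1,1,1,1,1,1,1,1,1,1,1).

The boundary map ∂_3: C_3 → C_2 sends each 3-simplex σ to the alternating sum Σ_i (−1)^i (σ with its i-th vertex removed). For instance
  ∂[1,2,3,10] = [2,3,10] − [1,3,10] + [1,2,10] − [1,2,3],
  ∂[1,3,4,6] = [3,4,6] − [1,4,6] + [1,3,6] − [1,3,4].
As a 16×4 matrix over Z this has rank 4, with invariant factors (1,1,1,1).

Reading off H_k = ker ∂_k / im ∂_{k+1}:

  H_0: rank C_0 − rank ∂_1 = 10 − 9 = 1, and the invariant factors of ∂_1 are all 1, so H_0 ≅ Z.
  H_1: rank ker ∂_1 − rank ∂_2 = (24 − 9) − 12 = 3, and the invariant factors of ∂_2 are all 1, so H_1 ≅ Z^3.
  H_2: rank ker ∂_2 − rank ∂_3 = (16 − 12) − 4 = 0, and the invariant factors of ∂_3 are all 1, so H_2 ≅ 0.
  H_3: rank ker ∂_3 − rank ∂_4 = (4 − 4) − 0 = 0, and there is no ∂_4, so H_3 ≅ 0.

As a check, the Euler characteristic is 10 − 24 + 16 − 4 = -2, which agrees with 1 − 3 + 0 − 0 = -2.

Hence the Betti numbers are b_0 = 1, b_1 = 3, b_2 = 0, b_3 = 0.

b_0 = 1, b_1 = 3, b_2 = 0, b_3 = 0.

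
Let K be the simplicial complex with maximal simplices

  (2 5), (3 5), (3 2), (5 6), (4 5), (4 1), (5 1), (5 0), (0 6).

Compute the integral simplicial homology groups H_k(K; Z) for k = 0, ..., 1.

H_0 = Z,  H_1 = Z^3.

Order the vertices as 0 < 1 < 2 < 3 < 4 < 5 < 6. Listing each simplex with vertices in this order, K has dimension 1 with simplices:

  0-simplices (7): [0], [1], [2], [3], [4], [5], [6]
  1-simplices (9): [0,5], [0,6], [1,4], [1,5], [2,3], [2,5], [3,5], [4,5], [5,6]

Hence C_0 ≅ Z^7, C_1 ≅ Z^9.

∂_1: C_1 → C_0 maps an edge to its endpoints' difference, ∂[p,q] = q − p. For instance
  ∂[4,5] = [5] − [4].
The 7×9 boundary matrix has rank 6 and Smith normal form diag(1,1,1,1,1,1).

Reading off H_k = ker ∂_k / im ∂_{k+1}:

  H_0: rank C_0 − rank ∂_1 = 7 − 6 = 1, and the invariant factors of ∂_1 are all 1, so H_0 = Z.
  H_1: rank ker ∂_1 − rank ∂_2 = (9 − 6) − 0 = 3, and there is no ∂_2, so H_1 = Z^3.

As a check, the Euler characteristic is 7 − 9 = -2, which agrees with 1 − 3 = -2.
(K is a triangulation of a wedge of 3 circles.)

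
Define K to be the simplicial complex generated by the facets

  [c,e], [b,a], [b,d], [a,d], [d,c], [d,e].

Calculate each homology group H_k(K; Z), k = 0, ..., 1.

H_0 = Z,  H_1 = Z^2.

We work with the vertex ordering a < b < c < d < e. The simplices of K, each written with vertices in increasing order, are:

  0-simplices (5): a, b, c, d, e
  1-simplices (6): ab, ad, bd, cd, ce, de

so the chain groups are C_0 ≅ Z^5, C_1 ≅ Z^6.

∂_1: C_1 → C_0 maps an edge to its endpoints' difference, ∂[p,q] = q − p. For instance
  ∂bd = d − b.
The resulting 5×6 matrix has rank 4, and its Smith normal form has invariant factors (1,1,1,1).

From H_k ≅ ker(∂_k) / im(∂_{k+1}) we obtain:

  H_0: rank C_0 − rank ∂_1 = 5 − 4 = 1, and the invariant factors of ∂_1 are all 1, so H_0 = Z.
  H_1: rank ker ∂_1 − rank ∂_2 = (6 − 4) − 0 = 2, and there is no ∂_2, so H_1 = Z^2.

As a check, the Euler characteristic is 5 − 6 = -1, which agrees with 1 − 2 = -1.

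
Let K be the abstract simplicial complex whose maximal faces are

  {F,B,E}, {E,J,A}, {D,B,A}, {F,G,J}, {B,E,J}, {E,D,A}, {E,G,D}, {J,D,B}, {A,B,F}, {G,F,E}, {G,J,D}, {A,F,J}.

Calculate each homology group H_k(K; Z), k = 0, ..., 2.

We work with the vertex ordering A < B < D < E < F < G < J. The simplices of K, each written with vertices in increasing order, are:

  0-simplices (7): A, B, D, E, F, G, J
  1-simplices (18): AB, AD, AE, AF, AJ, BD, BE, BF, BJ, DE, DG, DJ, EF, EG, EJ, FG, FJ, GJ
  2-simplices (12): ABD, ABF, ADE, AEJ, AFJ, BDJ, BEF, BEJ, DEG, DGJ, EFG, FGJ

Hence C_0 ≅ Z^7, C_1 ≅ Z^18, C_2 ≅ Z^12.

The boundary map ∂_1: C_1 → C_0 is given by ∂[p,q] = [q] − [p]. For instance
  ∂DE = E − D.
As a 7×18 matrix over Z this has rank 6, with invariant factors (1,1,1,1,1,1).

The boundary map ∂_2: C_2 → C_1 acts by ∂[p,q,r] = [q,r] − [p,r] + [p,q]. For instance
  ∂AEJ = EJ − AJ + AE,
  ∂FGJ = GJ − FJ + FG.
As a 18×12 matrix over Z this has rank 12, with invariant factors (1,1,1,1,1,1,1,1,1,1,1,2).

From H_k ≅ ker(∂_k) / im(∂_{k+1}) we obtain:

  H_0: rank C_0 − rank ∂_1 = 7 − 6 = 1, and the invariant factors of ∂_1 are all 1, so H_0 ≅ Z.
  H_1: rank ker ∂_1 − rank ∂_2 = (18 − 6) − 12 = 0, and ∂_2 has invariant factor 2 > 1, so H_1 ≅ Z/2.
  H_2: rank ker ∂_2 − rank ∂_3 = (12 − 12) − 0 = 0, and there is no ∂_3, so H_2 ≅ 0.

(K is a triangulation of the real projective plane RP^2.)

H_0 = Z,  H_1 = Z/2,  H_2 = 0.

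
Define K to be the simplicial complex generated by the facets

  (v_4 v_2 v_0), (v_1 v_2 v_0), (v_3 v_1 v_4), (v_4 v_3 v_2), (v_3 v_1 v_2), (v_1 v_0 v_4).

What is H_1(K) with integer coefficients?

H_1 = 0.

Take the total order v_0 < v_1 < v_2 < v_3 < v_4 on the vertex set. Then K (dimension 2) consists of the simplices:

  0-simplices (5): [v_0], [v_1], [v_2], [v_3], [v_4]
  1-simplices (9): [v_0,v_1], [v_0,v_2], [v_0,v_4], [v_1,v_2], [v_1,v_3], [v_1,v_4], [v_2,v_3], [v_2,v_4], [v_3,v_4]
  2-simplices (6): [v_0,v_1,v_2], [v_0,v_1,v_4], [v_0,v_2,v_4], [v_1,v_2,v_3], [v_1,v_3,v_4], [v_2,v_3,v_4]

giving chain groups C_0 ≅ Z^5, C_1 ≅ Z^9, C_2 ≅ Z^6.

∂_1: C_1 → C_0 sends each edge [p,q] (with p < q) to q − p. For instance
  ∂[v_3,v_4] = [v_4] − [v_3].
The 5×9 boundary matrix has rank 4 and Smith normal form diag(1,1,1,1).

∂_2: C_2 → C_1 sends each 2-simplex [p,q,r] to [q,r] − [p,r] + [p,q]. For instance
  ∂[v_2,v_3,v_4] = [v_3,v_4] − [v_2,v_4] + [v_2,v_3],
  ∂[v_0,v_1,v_2] = [v_1,v_2] − [v_0,v_2] + [v_0,v_1].
As a 9×6 matrix over Z this has rank 5, with invariant factors (1,1,1,1,1).

Computing H_k = (kernel of ∂_k) / (image of ∂_{k+1}):

  H_1: rank ker ∂_1 − rank ∂_2 = (9 − 4) − 5 = 0, and the invariant factors of ∂_2 are all 1, so H_1 ≅ 0.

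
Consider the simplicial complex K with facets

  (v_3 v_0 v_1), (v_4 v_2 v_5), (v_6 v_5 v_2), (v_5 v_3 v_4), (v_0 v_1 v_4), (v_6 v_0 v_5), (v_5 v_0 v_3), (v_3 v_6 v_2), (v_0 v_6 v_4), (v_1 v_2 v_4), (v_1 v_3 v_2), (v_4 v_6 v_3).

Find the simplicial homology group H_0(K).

H_0 ≅ Z.

K has 7 vertices, 18 edges, 12 triangles.
rank ∂_0 = 0, rank ∂_1 = 6 ⇒ b_0 = 7 − 0 − 6 = 1; all invariant factors of ∂_1 are 1 so no torsion. So H_0 = Z.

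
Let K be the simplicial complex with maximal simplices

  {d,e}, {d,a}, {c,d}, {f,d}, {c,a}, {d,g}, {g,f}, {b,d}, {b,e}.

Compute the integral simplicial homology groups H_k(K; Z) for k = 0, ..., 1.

H_0 ≅ Z,  H_1 ≅ Z^3.

K has 7 vertices, 9 edges.
rank ∂_0 = 0, rank ∂_1 = 6 ⇒ b_0 = 7 − 0 − 6 = 1; all invariant factors of ∂_1 are 1 so no torsion. So H_0 ≅ Z.
rank ∂_1 = 6, rank ∂_2 = 0 ⇒ b_1 = 9 − 6 − 0 = 3. So H_1 ≅ Z^3.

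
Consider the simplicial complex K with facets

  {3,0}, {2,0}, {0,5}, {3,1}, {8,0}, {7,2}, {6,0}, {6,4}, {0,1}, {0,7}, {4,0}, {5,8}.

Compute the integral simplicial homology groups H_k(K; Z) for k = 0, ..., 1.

H_0 ≅ Z,  H_1 ≅ Z^4.

K has 9 vertices, 12 edges.
rank ∂_0 = 0, rank ∂_1 = 8 ⇒ b_0 = 9 − 0 − 8 = 1; all invariant factors of ∂_1 are 1 so no torsion. So H_0 ≅ Z.
rank ∂_1 = 8, rank ∂_2 = 0 ⇒ b_1 = 12 − 8 − 0 = 4. So H_1 ≅ Z^4.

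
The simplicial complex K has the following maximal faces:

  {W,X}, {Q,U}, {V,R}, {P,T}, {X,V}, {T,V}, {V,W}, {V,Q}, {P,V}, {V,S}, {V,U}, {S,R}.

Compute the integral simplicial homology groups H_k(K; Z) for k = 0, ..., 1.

H_0 ≅ Z,  H_1 ≅ Z^4.

K has 9 vertices, 12 edges.
rank ∂_0 = 0, rank ∂_1 = 8 ⇒ b_0 = 9 − 0 − 8 = 1; all invariant factors of ∂_1 are 1 so no torsion. So H_0 ≅ Z.
rank ∂_1 = 8, rank ∂_2 = 0 ⇒ b_1 = 12 − 8 − 0 = 4. So H_1 ≅ Z^4.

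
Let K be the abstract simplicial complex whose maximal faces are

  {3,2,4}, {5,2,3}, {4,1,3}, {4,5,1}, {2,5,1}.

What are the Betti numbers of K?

b_0 = 1, b_1 = 1, b_2 = 0.

We work with the vertex ordering 1 < 2 < 3 < 4 < 5. The simplices of K, each written with vertices in increasing order, are:

  0-simplices (5): [1], [2], [3], [4], [5]
  1-simplices (10): [1,2], [1,3], [1,4], [1,5], [2,3], [2,4], [2,5], [3,4], [3,5], [4,5]
  2-simplices (5): [1,2,5], [1,3,4], [1,4,5], [2,3,4], [2,3,5]

so the chain groups are C_0 ≅ Z^5, C_1 ≅ Z^10, C_2 ≅ Z^5.

∂_1: C_1 → C_0 maps an edge to its endpoints' difference, ∂[p,q] = q − p.
This gives a 5×10 integer matrix of rank 4; reducing to Smith normal form yields diagonal entries (1,1,1,1).

Boundary ∂_2: C_2 → C_1 maps a triangle to the signed sum of its edges. For instance
  ∂[1,2,5] = [2,5] − [1,5] + [1,2],
  ∂[1,3,4] = [3,4] − [1,4] + [1,3].
This gives a 10×5 integer matrix of rank 5; reducing to Smith normal form yields diagonal entries (1,1,1,1,1).

Computing H_k = (kernel of ∂_k) / (image of ∂_{k+1}):

  H_0: rank C_0 − rank ∂_1 = 5 − 4 = 1, and the invariant factors of ∂_1 are all 1, so H_0 = Z.
  H_1: rank ker ∂_1 − rank ∂_2 = (10 − 4) − 5 = 1, and the invariant factors of ∂_2 are all 1, so H_1 = Z.
  H_2: rank ker ∂_2 − rank ∂_3 = (5 − 5) − 0 = 0, and there is no ∂_3, so H_2 = 0.

Hence the Betti numbers are b_0 = 1, b_1 = 1, b_2 = 0.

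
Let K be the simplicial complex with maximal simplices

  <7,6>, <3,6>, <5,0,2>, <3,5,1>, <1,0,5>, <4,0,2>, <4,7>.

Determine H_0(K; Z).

Order the vertices as 0 < 1 < 2 < 3 < 4 < 5 < 6 < 7. Listing each simplex with vertices in this order, K has dimension 2 with simplices:

  0-simplices (8): [0], [1], [2], [3], [4], [5], [6], [7]
  1-simplices (12): [0,1], [0,2], [0,4], [0,5], [1,3], [1,5], [2,4], [2,5], [3,5], [3,6], [4,7], [6,7]
  2-simplices (4): [0,1,5], [0,2,4], [0,2,5], [1,3,5]

giving chain groups C_0 ≅ Z^8, C_1 ≅ Z^12, C_2 ≅ Z^4.

∂_1: C_1 → C_0 sends each edge [p,q] (with p < q) to q − p. For instance
  ∂[2,4] = [4] − [2].
The resulting 8×12 matrix has rank 7, and its Smith normal form has invariant factors (1,1,1,1,1,1,1).

∂_2: C_2 → C_1 sends each 2-simplex [p,q,r] to [q,r] − [p,r] + [p,q]. For instance
  ∂[1,3,5] = [3,5] − [1,5] + [1,3],
  ∂[0,1,5] = [1,5] − [0,5] + [0,1].
This gives a 12×4 integer matrix of rank 4; reducing to Smith normal form yields diagonal entries (1,1,1,1).

Reading off H_k = ker ∂_k / im ∂_{k+1}:

  H_0: rank C_0 − rank ∂_1 = 8 − 7 = 1, and the invariant factors of ∂_1 are all 1, so H_0 ≅ Z.

H_0 ≅ Z.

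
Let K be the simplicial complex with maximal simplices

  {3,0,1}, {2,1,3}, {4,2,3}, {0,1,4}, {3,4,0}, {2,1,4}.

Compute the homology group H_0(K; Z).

H_0 ≅ Z.

Take the total order 0 < 1 < 2 < 3 < 4 on the vertex set. Then K (dimension 2) consists of the simplices:

  0-simplices (5): [0], [1], [2], [3], [4]
  1-simplices (9): [0,1], [0,3], [0,4], [1,2], [1,3], [1,4], [2,3], [2,4], [3,4]
  2-simplices (6): [0,1,3], [0,1,4], [0,3,4], [1,2,3], [1,2,4], [2,3,4]

giving chain groups C_0 ≅ Z^5, C_1 ≅ Z^9, C_2 ≅ Z^6.

Boundary ∂_1: C_1 → C_0 maps an edge to its endpoints' difference, ∂[p,q] = q − p.
This gives a 5×9 integer matrix of rank 4; reducing to Smith normal form yields diagonal entries (1,1,1,1).

Boundary ∂_2: C_2 → C_1 acts by ∂[p,q,r] = [q,r] − [p,r] + [p,q]. For instance
  ∂[0,3,4] = [3,4] − [0,4] + [0,3],
  ∂[1,2,4] = [2,4] − [1,4] + [1,2].
The resulting 9×6 matrix has rank 5, and its Smith normal form has invariant factors (1,1,1,1,1).

Computing H_k = (kernel of ∂_k) / (image of ∂_{k+1}):

  H_0: rank C_0 − rank ∂_1 = 5 − 4 = 1, and the invariant factors of ∂_1 are all 1, so H_0 ≅ Z.

(K is a triangulation of the 2-sphere S^2.)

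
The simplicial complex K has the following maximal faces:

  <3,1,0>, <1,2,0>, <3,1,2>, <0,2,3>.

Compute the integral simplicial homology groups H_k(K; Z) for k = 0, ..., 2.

H_0 ≅ Z,  H_1 = 0,  H_2 ≅ Z.

Take the total order 0 < 1 < 2 < 3 on the vertex set. Then K (dimension 2) consists of the simplices:

  0-simplices (4): [0], [1], [2], [3]
  1-simplices (6): [0,1], [0,2], [0,3], [1,2], [1,3], [2,3]
  2-simplices (4): [0,1,2], [0,1,3], [0,2,3], [1,2,3]

Hence C_0 ≅ Z^4, C_1 ≅ Z^6, C_2 ≅ Z^4.

The boundary map ∂_1: C_1 → C_0 sends each edge [p,q] (with p < q) to q − p.
This gives a 4×6 integer matrix of rank 3; reducing to Smith normal form yields diagonal entries (1,1,1).

Boundary ∂_2: C_2 → C_1 maps a triangle to the signed sum of its edges. For instance
  ∂[0,1,2] = [1,2] − [0,2] + [0,1],
  ∂[1,2,3] = [2,3] − [1,3] + [1,2].
As a 6×4 matrix over Z this has rank 3, with invariant factors (1,1,1).

From H_k ≅ ker(∂_k) / im(∂_{k+1}) we obtain:

  H_0: rank C_0 − rank ∂_1 = 4 − 3 = 1, and the invariant factors of ∂_1 are all 1, so H_0 ≅ Z.
  H_1: rank ker ∂_1 − rank ∂_2 = (6 − 3) − 3 = 0, and the invariant factors of ∂_2 are all 1, so H_1 ≅ 0.
  H_2: rank ker ∂_2 − rank ∂_3 = (4 − 3) − 0 = 1, and there is no ∂_3, so H_2 ≅ Z.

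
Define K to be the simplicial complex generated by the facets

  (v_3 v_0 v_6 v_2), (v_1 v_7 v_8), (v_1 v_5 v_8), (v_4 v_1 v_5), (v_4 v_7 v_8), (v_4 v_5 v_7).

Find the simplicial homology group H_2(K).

H_2 ≅ 0.

Take the total order v_0 < v_1 < v_2 < v_3 < v_4 < v_5 < v_6 < v_7 < v_8 on the vertex set. Then K (dimension 3) consists of the simplices:

  0-simplices (9): [v_0], [v_1], [v_2], [v_3], [v_4], [v_5], [v_6], [v_7], [v_8]
  1-simplices (16): (16 of them)
  2-simplices (9): [v_0,v_2,v_3], [v_0,v_2,v_6], [v_0,v_3,v_6], [v_1,v_4,v_5], [v_1,v_5,v_8], [v_1,v_7,v_8], [v_2,v_3,v_6], [v_4,v_5,v_7], [v_4,v_7,v_8]
  3-simplices (1): [v_0,v_2,v_3,v_6]

giving chain groups C_0 ≅ Z^9, C_1 ≅ Z^16, C_2 ≅ Z^9, C_3 ≅ Z^1.

∂_1: C_1 → C_0 sends each edge [p,q] (with p < q) to q − p. For instance
  ∂[v_5,v_7] = [v_7] − [v_5].
As a 9×16 matrix over Z this has rank 7, with invariant factors (1,1,1,1,1,1,1).

∂_2: C_2 → C_1 sends each 2-simplex [p,q,r] to [q,r] − [p,r] + [p,q]. For instance
  ∂[v_4,v_7,v_8] = [v_7,v_8] − [v_4,v_8] + [v_4,v_7],
  ∂[v_1,v_4,v_5] = [v_4,v_5] − [v_1,v_5] + [v_1,v_4].
As a 16×9 matrix over Z this has rank 8, with invariant factors (1,1,1,1,1,1,1,1).

Boundary ∂_3: C_3 → C_2 sends each 3-simplex σ to the alternating sum Σ_i (−1)^i (σ with its i-th vertex removed). For instance
  ∂[v_0,v_2,v_3,v_6] = [v_2,v_3,v_6] − [v_0,v_3,v_6] + [v_0,v_2,v_6] − [v_0,v_2,v_3].
The 9×1 boundary matrix has rank 1 and Smith normal form diag(1).

Computing H_k = (kernel of ∂_k) / (image of ∂_{k+1}):

  H_2: rank ker ∂_2 − rank ∂_3 = (9 − 8) − 1 = 0, and the invariant factors of ∂_3 are all 1, so H_2 ≅ 0.

(K is a triangulation of the disjoint union of the Möbius band and the 3-simplex.)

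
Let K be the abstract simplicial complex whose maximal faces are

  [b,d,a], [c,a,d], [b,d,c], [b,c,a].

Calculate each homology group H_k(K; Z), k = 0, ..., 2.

H_0 = Z,  H_1 = 0,  H_2 = Z.

Fix the vertex order a < b < c < d and write every simplex with vertices in increasing order. Then dim K = 2 and the simplices of K are:

  0-simplices (4): a, b, c, d
  1-simplices (6): ab, ac, ad, bc, bd, cd
  2-simplices (4): abc, abd, acd, bcd

giving chain groups C_0 ≅ Z^4, C_1 ≅ Z^6, C_2 ≅ Z^4.

Boundary ∂_1: C_1 → C_0 sends each edge [p,q] (with p < q) to q − p. For instance
  ∂ac = c − a.
The 4×6 boundary matrix has rank 3 and Smith normal form diag(1,1,1).

Boundary ∂_2: C_2 → C_1 maps a triangle to the signed sum of its edges. For instance
  ∂abd = bd − ad + ab,
  ∂bcd = cd − bd + bc.
This gives a 6×4 integer matrix of rank 3; reducing to Smith normal form yields diagonal entries (1,1,1).

Reading off H_k = ker ∂_k / im ∂_{k+1}:

  H_0: rank C_0 − rank ∂_1 = 4 − 3 = 1, and the invariant factors of ∂_1 are all 1, so H_0 ≅ Z.
  H_1: rank ker ∂_1 − rank ∂_2 = (6 − 3) − 3 = 0, and the invariant factors of ∂_2 are all 1, so H_1 ≅ 0.
  H_2: rank ker ∂_2 − rank ∂_3 = (4 − 3) − 0 = 1, and there is no ∂_3, so H_2 ≅ Z.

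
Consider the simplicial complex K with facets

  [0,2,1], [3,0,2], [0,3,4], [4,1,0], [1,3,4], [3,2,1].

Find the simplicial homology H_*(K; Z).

H_0 = Z,  H_1 = 0,  H_2 = Z.

Order the vertices as 0 < 1 < 2 < 3 < 4. Listing each simplex with vertices in this order, K has dimension 2 with simplices:

  0-simplices (5): [0], [1], [2], [3], [4]
  1-simplices (9): [0,1], [0,2], [0,3], [0,4], [1,2], [1,3], [1,4], [2,3], [3,4]
  2-simplices (6): [0,1,2], [0,1,4], [0,2,3], [0,3,4], [1,2,3], [1,3,4]

Hence C_0 ≅ Z^5, C_1 ≅ Z^9, C_2 ≅ Z^6.

∂_1: C_1 → C_0 sends each edge [p,q] (with p < q) to q − p. For instance
  ∂[0,3] = [3] − [0].
This gives a 5×9 integer matrix of rank 4; reducing to Smith normal form yields diagonal entries (1,1,1,1).

Boundary ∂_2: C_2 → C_1 sends each 2-simplex [p,q,r] to [q,r] − [p,r] + [p,q]. For instance
  ∂[0,1,4] = [1,4] − [0,4] + [0,1],
  ∂[0,1,2] = [1,2] − [0,2] + [0,1].
As a 9×6 matrix over Z this has rank 5, with invariant factors (1,1,1,1,1).

Reading off H_k = ker ∂_k / im ∂_{k+1}:

  H_0: rank C_0 − rank ∂_1 = 5 − 4 = 1, and the invariant factors of ∂_1 are all 1, so H_0 = Z.
  H_1: rank ker ∂_1 − rank ∂_2 = (9 − 4) − 5 = 0, and the invariant factors of ∂_2 are all 1, so H_1 = 0.
  H_2: rank ker ∂_2 − rank ∂_3 = (6 − 5) − 0 = 1, and there is no ∂_3, so H_2 = Z.

As a check, the Euler characteristic is 5 − 9 + 6 = 2, which agrees with 1 − 0 + 1 = 2.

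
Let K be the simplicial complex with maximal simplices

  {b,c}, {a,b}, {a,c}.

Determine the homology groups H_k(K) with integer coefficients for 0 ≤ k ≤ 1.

H_0 = Z,  H_1 = Z.

Take the total order a < b < c on the vertex set. Then K (dimension 1) consists of the simplices:

  0-simplices (3): a, b, c
  1-simplices (3): ab, ac, bc

Hence C_0 ≅ Z^3, C_1 ≅ Z^3.

The boundary map ∂_1: C_1 → C_0 sends each edge [p,q] (with p < q) to q − p.
The resulting 3×3 matrix has rank 2, and its Smith normal form has invariant factors (1,1).

Reading off H_k = ker ∂_k / im ∂_{k+1}:

  H_0: rank C_0 − rank ∂_1 = 3 − 2 = 1, and the invariant factors of ∂_1 are all 1, so H_0 = Z.
  H_1: rank ker ∂_1 − rank ∂_2 = (3 − 2) − 0 = 1, and there is no ∂_2, so H_1 = Z.

As a check, the Euler characteristic is 3 − 3 = 0, which agrees with 1 − 1 = 0.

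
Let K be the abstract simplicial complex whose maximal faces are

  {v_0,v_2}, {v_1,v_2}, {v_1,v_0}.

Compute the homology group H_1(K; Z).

H_1 = Z.

Take the total order v_0 < v_1 < v_2 on the vertex set. Then K (dimension 1) consists of the simplices:

  0-simplices (3): [v_0], [v_1], [v_2]
  1-simplices (3): [v_0,v_1], [v_0,v_2], [v_1,v_2]

Hence C_0 ≅ Z^3, C_1 ≅ Z^3.

Boundary ∂_1: C_1 → C_0 maps an edge to its endpoints' difference, ∂[p,q] = q − p. For instance
  ∂[v_0,v_2] = [v_2] − [v_0].
The 3×3 boundary matrix has rank 2 and Smith normal form diag(1,1).

Reading off H_k = ker ∂_k / im ∂_{k+1}:

  H_1: rank ker ∂_1 − rank ∂_2 = (3 − 2) − 0 = 1, and there is no ∂_2, so H_1 ≅ Z.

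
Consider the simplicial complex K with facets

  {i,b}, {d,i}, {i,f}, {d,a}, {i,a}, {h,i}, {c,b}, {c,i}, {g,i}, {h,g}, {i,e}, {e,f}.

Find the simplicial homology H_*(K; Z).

K has 9 vertices, 12 edges.
rank ∂_0 = 0, rank ∂_1 = 8 ⇒ b_0 = 9 − 0 − 8 = 1; all invariant factors of ∂_1 are 1 so no torsion. So H_0 = Z.
rank ∂_1 = 8, rank ∂_2 = 0 ⇒ b_1 = 12 − 8 − 0 = 4. So H_1 = Z^4.

H_0 ≅ Z,  H_1 ≅ Z^4.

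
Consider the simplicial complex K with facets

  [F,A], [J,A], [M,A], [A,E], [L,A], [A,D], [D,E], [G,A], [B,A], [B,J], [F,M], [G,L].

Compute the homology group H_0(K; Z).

K has 9 vertices, 12 edges.
rank ∂_0 = 0, rank ∂_1 = 8 ⇒ b_0 = 9 − 0 − 8 = 1; all invariant factors of ∂_1 are 1 so no torsion. So H_0 = Z.

H_0 ≅ Z.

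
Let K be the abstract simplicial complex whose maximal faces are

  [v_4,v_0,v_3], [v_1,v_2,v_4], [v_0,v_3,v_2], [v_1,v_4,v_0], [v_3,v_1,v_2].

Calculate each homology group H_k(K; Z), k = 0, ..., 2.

H_0 ≅ Z,  H_1 ≅ Z,  H_2 = 0.

Fix the vertex order v_0 < v_1 < v_2 < v_3 < v_4 and write every simplex with vertices in increasing order. Then dim K = 2 and the simplices of K are:

  0-simplices (5): [v_0], [v_1], [v_2], [v_3], [v_4]
  1-simplices (10): [v_0,v_1], [v_0,v_2], [v_0,v_3], [v_0,v_4], [v_1,v_2], [v_1,v_3], [v_1,v_4], [v_2,v_3], [v_2,v_4], [v_3,v_4]
  2-simplices (5): [v_0,v_1,v_4], [v_0,v_2,v_3], [v_0,v_3,v_4], [v_1,v_2,v_3], [v_1,v_2,v_4]

giving chain groups C_0 ≅ Z^5, C_1 ≅ Z^10, C_2 ≅ Z^5.

The boundary map ∂_1: C_1 → C_0 sends each edge [p,q] (with p < q) to q − p. For instance
  ∂[v_2,v_3] = [v_3] − [v_2].
As a 5×10 matrix over Z this has rank 4, with invariant factors (1,1,1,1).

The boundary map ∂_2: C_2 → C_1 acts by ∂[p,q,r] = [q,r] − [p,r] + [p,q]. For instance
  ∂[v_1,v_2,v_3] = [v_2,v_3] − [v_1,v_3] + [v_1,v_2],
  ∂[v_0,v_3,v_4] = [v_3,v_4] − [v_0,v_4] + [v_0,v_3].
The 10×5 boundary matrix has rank 5 and Smith normal form diag(1,1,1,1,1).

Now H_k = ker ∂_k / im ∂_{k+1}, so:

  H_0: rank C_0 − rank ∂_1 = 5 − 4 = 1, and the invariant factors of ∂_1 are all 1, so H_0 ≅ Z.
  H_1: rank ker ∂_1 − rank ∂_2 = (10 − 4) − 5 = 1, and the invariant factors of ∂_2 are all 1, so H_1 ≅ Z.
  H_2: rank ker ∂_2 − rank ∂_3 = (5 − 5) − 0 = 0, and there is no ∂_3, so H_2 ≅ 0.

As a check, the Euler characteristic is 5 − 10 + 5 = 0, which agrees with 1 − 1 + 0 = 0.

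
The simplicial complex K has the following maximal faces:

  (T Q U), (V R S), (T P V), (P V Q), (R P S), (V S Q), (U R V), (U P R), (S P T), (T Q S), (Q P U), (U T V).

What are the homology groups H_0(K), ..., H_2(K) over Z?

H_0 ≅ Z,  H_1 ≅ Z_2,  H_2 = 0.

K has 7 vertices, 18 edges, 12 triangles.
rank ∂_0 = 0, rank ∂_1 = 6 ⇒ b_0 = 7 − 0 − 6 = 1; all invariant factors of ∂_1 are 1 so no torsion. So H_0 = Z.
rank ∂_1 = 6, rank ∂_2 = 12 ⇒ b_1 = 18 − 6 − 12 = 0; ∂_2 has invariant factor(s) [2] giving torsion. So H_1 = Z_2.
rank ∂_2 = 12, rank ∂_3 = 0 ⇒ b_2 = 12 − 12 − 0 = 0. So H_2 = 0.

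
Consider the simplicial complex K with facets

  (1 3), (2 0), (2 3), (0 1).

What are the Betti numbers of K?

b_0 = 1, b_1 = 1.

Fix the vertex order 0 < 1 < 2 < 3 and write every simplex with vertices in increasing order. Then dim K = 1 and the simplices of K are:

  0-simplices (4): [0], [1], [2], [3]
  1-simplices (4): [0,1], [0,2], [1,3], [2,3]

Hence C_0 ≅ Z^4, C_1 ≅ Z^4.

Boundary ∂_1: C_1 → C_0 is given by ∂[p,q] = [q] − [p]. For instance
  ∂[2,3] = [3] − [2].
As a 4×4 matrix over Z this has rank 3, with invariant factors (1,1,1).

Reading off H_k = ker ∂_k / im ∂_{k+1}:

  H_0: rank C_0 − rank ∂_1 = 4 − 3 = 1, and the invariant factors of ∂_1 are all 1, so H_0 ≅ Z.
  H_1: rank ker ∂_1 − rank ∂_2 = (4 − 3) − 0 = 1, and there is no ∂_2, so H_1 ≅ Z.

(K is a triangulation of the circle S^1.)

Hence the Betti numbers are b_0 = 1, b_1 = 1.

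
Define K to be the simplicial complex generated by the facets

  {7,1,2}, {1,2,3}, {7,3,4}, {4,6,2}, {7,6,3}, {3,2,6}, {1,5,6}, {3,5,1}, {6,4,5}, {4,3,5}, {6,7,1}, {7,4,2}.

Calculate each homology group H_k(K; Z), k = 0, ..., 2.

H_0 = Z,  H_1 = Z/2,  H_2 = 0.

Order the vertices as 1 < 2 < 3 < 4 < 5 < 6 < 7. Listing each simplex with vertices in this order, K has dimension 2 with simplices:

  0-simplices (7): [1], [2], [3], [4], [5], [6], [7]
  1-simplices (18): [1,2], [1,3], [1,5], [1,6], [1,7], [2,3], [2,4], [2,6], [2,7], [3,4], [3,5], [3,6], [3,7], [4,5], [4,6], [4,7], [5,6], [6,7]
  2-simplices (12): [1,2,3], [1,2,7], [1,3,5], [1,5,6], [1,6,7], [2,3,6], [2,4,6], [2,4,7], [3,4,5], [3,4,7], [3,6,7], [4,5,6]

giving chain groups C_0 ≅ Z^7, C_1 ≅ Z^18, C_2 ≅ Z^12.

∂_1: C_1 → C_0 is given by ∂[p,q] = [q] − [p]. For instance
  ∂[3,4] = [4] − [3].
The 7×18 boundary matrix has rank 6 and Smith normal form diag(1,1,1,1,1,1).

The boundary map ∂_2: C_2 → C_1 sends each 2-simplex [p,q,r] to [q,r] − [p,r] + [p,q]. For instance
  ∂[3,4,5] = [4,5] − [3,5] + [3,4],
  ∂[1,6,7] = [6,7] − [1,7] + [1,6].
This gives a 18×12 integer matrix of rank 12; reducing to Smith normal form yields diagonal entries (1,1,1,1,1,1,1,1,1,1,1,2).

Computing H_k = (kernel of ∂_k) / (image of ∂_{k+1}):

  H_0: rank C_0 − rank ∂_1 = 7 − 6 = 1, and the invariant factors of ∂_1 are all 1, so H_0 ≅ Z.
  H_1: rank ker ∂_1 − rank ∂_2 = (18 − 6) − 12 = 0, and ∂_2 has invariant factor 2 > 1, so H_1 ≅ Z/2.
  H_2: rank ker ∂_2 − rank ∂_3 = (12 − 12) − 0 = 0, and there is no ∂_3, so H_2 ≅ 0.

As a check, the Euler characteristic is 7 − 18 + 12 = 1, which agrees with 1 − 0 + 0 = 1.
(K is a triangulation of the real projective plane RP^2.)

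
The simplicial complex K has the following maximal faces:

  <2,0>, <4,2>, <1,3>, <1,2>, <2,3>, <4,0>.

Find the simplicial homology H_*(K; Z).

H_0 ≅ Z,  H_1 ≅ Z^2.

We work with the vertex ordering 0 < 1 < 2 < 3 < 4. The simplices of K, each written with vertices in increasing order, are:

  0-simplices (5): [0], [1], [2], [3], [4]
  1-simplices (6): [0,2], [0,4], [1,2], [1,3], [2,3], [2,4]

Hence C_0 ≅ Z^5, C_1 ≅ Z^6.

Boundary ∂_1: C_1 → C_0 maps an edge to its endpoints' difference, ∂[p,q] = q − p. For instance
  ∂[2,3] = [3] − [2].
This gives a 5×6 integer matrix of rank 4; reducing to Smith normal form yields diagonal entries (1,1,1,1).

Computing H_k = (kernel of ∂_k) / (image of ∂_{k+1}):

  H_0: rank C_0 − rank ∂_1 = 5 − 4 = 1, and the invariant factors of ∂_1 are all 1, so H_0 ≅ Z.
  H_1: rank ker ∂_1 − rank ∂_2 = (6 − 4) − 0 = 2, and there is no ∂_2, so H_1 ≅ Z^2.

As a check, the Euler characteristic is 5 − 6 = -1, which agrees with 1 − 2 = -1.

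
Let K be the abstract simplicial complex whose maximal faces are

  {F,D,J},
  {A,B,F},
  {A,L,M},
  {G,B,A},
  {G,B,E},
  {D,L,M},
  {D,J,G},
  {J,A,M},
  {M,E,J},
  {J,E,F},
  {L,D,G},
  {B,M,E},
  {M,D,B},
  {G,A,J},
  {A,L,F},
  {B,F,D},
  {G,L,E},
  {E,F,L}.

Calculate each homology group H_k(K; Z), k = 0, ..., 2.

H_0 ≅ Z,  H_1 ≅ Z^2,  H_2 ≅ Z.

K has 9 vertices, 27 edges, 18 triangles.
rank ∂_0 = 0, rank ∂_1 = 8 ⇒ b_0 = 9 − 0 − 8 = 1; all invariant factors of ∂_1 are 1 so no torsion. So H_0 = Z.
rank ∂_1 = 8, rank ∂_2 = 17 ⇒ b_1 = 27 − 8 − 17 = 2; all invariant factors of ∂_2 are 1 so no torsion. So H_1 = Z^2.
rank ∂_2 = 17, rank ∂_3 = 0 ⇒ b_2 = 18 − 17 − 0 = 1. So H_2 = Z.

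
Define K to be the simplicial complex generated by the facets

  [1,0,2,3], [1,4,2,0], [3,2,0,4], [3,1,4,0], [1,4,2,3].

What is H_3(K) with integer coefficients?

H_3 ≅ Z.

K has 5 vertices, 10 edges, 10 triangles, 5 3-simplices.
rank ∂_3 = 4, rank ∂_4 = 0 ⇒ b_3 = 5 − 4 − 0 = 1. So H_3 = Z.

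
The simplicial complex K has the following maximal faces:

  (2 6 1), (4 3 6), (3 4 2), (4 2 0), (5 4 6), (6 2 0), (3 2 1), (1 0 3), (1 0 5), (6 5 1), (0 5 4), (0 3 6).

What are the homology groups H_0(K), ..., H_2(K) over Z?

H_0 = Z,  H_1 = Z/2,  H_2 = 0.

Order the vertices as 0 < 1 < 2 < 3 < 4 < 5 < 6. Listing each simplex with vertices in this order, K has dimension 2 with simplices:

  0-simplices (7): [0], [1], [2], [3], [4], [5], [6]
  1-simplices (18): [0,1], [0,2], [0,3], [0,4], [0,5], [0,6], [1,2], [1,3], [1,5], [1,6], [2,3], [2,4], [2,6], [3,4], [3,6], [4,5], [4,6], [5,6]
  2-simplices (12): [0,1,3], [0,1,5], [0,2,4], [0,2,6], [0,3,6], [0,4,5], [1,2,3], [1,2,6], [1,5,6], [2,3,4], [3,4,6], [4,5,6]

giving chain groups C_0 ≅ Z^7, C_1 ≅ Z^18, C_2 ≅ Z^12.

∂_1: C_1 → C_0 sends each edge [p,q] (with p < q) to q − p. For instance
  ∂[2,6] = [6] − [2].
The resulting 7×18 matrix has rank 6, and its Smith normal form has invariant factors (1,1,1,1,1,1).

∂_2: C_2 → C_1 sends each 2-simplex [p,q,r] to [q,r] − [p,r] + [p,q]. For instance
  ∂[3,4,6] = [4,6] − [3,6] + [3,4],
  ∂[0,1,5] = [1,5] − [0,5] + [0,1].
The 18×12 boundary matrix has rank 12 and Smith normal form diag(1,1,1,1,1,1,1,1,1,1,1,2).

Reading off H_k = ker ∂_k / im ∂_{k+1}:

  H_0: rank C_0 − rank ∂_1 = 7 − 6 = 1, and the invariant factors of ∂_1 are all 1, so H_0 ≅ Z.
  H_1: rank ker ∂_1 − rank ∂_2 = (18 − 6) − 12 = 0, and ∂_2 has invariant factor 2 > 1, so H_1 ≅ Z/2.
  H_2: rank ker ∂_2 − rank ∂_3 = (12 − 12) − 0 = 0, and there is no ∂_3, so H_2 ≅ 0.

As a check, the Euler characteristic is 7 − 18 + 12 = 1, which agrees with 1 − 0 + 0 = 1.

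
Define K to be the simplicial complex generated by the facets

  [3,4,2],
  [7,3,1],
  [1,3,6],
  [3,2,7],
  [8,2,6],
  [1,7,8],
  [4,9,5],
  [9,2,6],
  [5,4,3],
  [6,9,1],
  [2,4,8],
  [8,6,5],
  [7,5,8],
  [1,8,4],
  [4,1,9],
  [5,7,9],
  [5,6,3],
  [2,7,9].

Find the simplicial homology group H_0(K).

Order the vertices as 1 < 2 < 3 < 4 < 5 < 6 < 7 < 8 < 9. Listing each simplex with vertices in this order, K has dimension 2 with simplices:

  0-simplices (9): [1], [2], [3], [4], [5], [6], [7], [8], [9]
  1-simplices (27): (27 of them)
  2-simplices (18): [1,3,6], [1,3,7], [1,4,8], [1,4,9], [1,6,9], [1,7,8], [2,3,4], [2,3,7], [2,4,8], [2,6,8], [2,6,9], [2,7,9], [3,4,5], [3,5,6], [4,5,9], [5,6,8], [5,7,8], [5,7,9]

Hence C_0 ≅ Z^9, C_1 ≅ Z^27, C_2 ≅ Z^18.

Boundary ∂_1: C_1 → C_0 is given by ∂[p,q] = [q] − [p]. For instance
  ∂[2,8] = [8] − [2].
As a 9×27 matrix over Z this has rank 8, with invariant factors (1,1,1,1,1,1,1,1).

∂_2: C_2 → C_1 sends each 2-simplex [p,q,r] to [q,r] − [p,r] + [p,q]. For instance
  ∂[5,7,9] = [7,9] − [5,9] + [5,7],
  ∂[5,6,8] = [6,8] − [5,8] + [5,6].
The 27×18 boundary matrix has rank 17 and Smith normal form diag(1,1,1,1,1,1,1,1,1,1,1,1,1,1,1,1,1).

Computing H_k = (kernel of ∂_k) / (image of ∂_{k+1}):

  H_0: rank C_0 − rank ∂_1 = 9 − 8 = 1, and the invariant factors of ∂_1 are all 1, so H_0 = Z.

H_0 = Z.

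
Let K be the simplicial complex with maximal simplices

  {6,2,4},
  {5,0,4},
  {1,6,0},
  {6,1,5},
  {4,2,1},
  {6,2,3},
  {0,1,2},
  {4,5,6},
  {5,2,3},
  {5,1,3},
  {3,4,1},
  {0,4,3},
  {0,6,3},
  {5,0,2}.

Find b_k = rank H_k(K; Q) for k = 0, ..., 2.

We work with the vertex ordering 0 < 1 < 2 < 3 < 4 < 5 < 6. The simplices of K, each written with vertices in increasing order, are:

  0-simplices (7): [0], [1], [2], [3], [4], [5], [6]
  1-simplices (21): [0,1], [0,2], [0,3], [0,4], [0,5], [0,6], [1,2], [1,3], [1,4], [1,5], [1,6], [2,3], [2,4], [2,5], [2,6], [3,4], [3,5], [3,6], [4,5], [4,6], [5,6]
  2-simplices (14): [0,1,2], [0,1,6], [0,2,5], [0,3,4], [0,3,6], [0,4,5], [1,2,4], [1,3,4], [1,3,5], [1,5,6], [2,3,5], [2,3,6], [2,4,6], [4,5,6]

Hence C_0 ≅ Z^7, C_1 ≅ Z^21, C_2 ≅ Z^14.

∂_1: C_1 → C_0 is given by ∂[p,q] = [q] − [p].
As a 7×21 matrix over Z this has rank 6, with invariant factors (1,1,1,1,1,1).

The boundary map ∂_2: C_2 → C_1 sends each 2-simplex [p,q,r] to [q,r] − [p,r] + [p,q]. For instance
  ∂[1,2,4] = [2,4] − [1,4] + [1,2],
  ∂[0,3,6] = [3,6] − [0,6] + [0,3].
The resulting 21×14 matrix has rank 13, and its Smith normal form has invariant factors (1,1,1,1,1,1,1,1,1,1,1,1,1).

From H_k ≅ ker(∂_k) / im(∂_{k+1}) we obtain:

  H_0: rank C_0 − rank ∂_1 = 7 − 6 = 1, and the invariant factors of ∂_1 are all 1, so H_0 = Z.
  H_1: rank ker ∂_1 − rank ∂_2 = (21 − 6) − 13 = 2, and the invariant factors of ∂_2 are all 1, so H_1 = Z^2.
  H_2: rank ker ∂_2 − rank ∂_3 = (14 − 13) − 0 = 1, and there is no ∂_3, so H_2 = Z.

As a check, the Euler characteristic is 7 − 21 + 14 = 0, which agrees with 1 − 2 + 1 = 0.

Hence the Betti numbers are b_0 = 1, b_1 = 2, b_2 = 1.

b_0 = 1, b_1 = 2, b_2 = 1.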